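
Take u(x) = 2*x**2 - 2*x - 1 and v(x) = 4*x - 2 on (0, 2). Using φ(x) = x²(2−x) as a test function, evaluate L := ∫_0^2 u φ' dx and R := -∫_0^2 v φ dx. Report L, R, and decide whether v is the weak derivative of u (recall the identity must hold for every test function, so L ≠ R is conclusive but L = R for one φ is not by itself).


LHS = -56/15, RHS = -56/15. Yes, v = u' weakly.

u(x) = 2*x**2 - 2*x - 1, classical derivative u'(x) = 4*x - 2.
φ(x) = x²(2−x), so φ'(x) = x*(4 - 3*x).
Note φ(0) = φ(2) = 0, so the boundary term u·φ vanishes.
LHS = ∫_0^2 u(x) φ'(x) dx = ∫_0^2 (-6*x^4 + 14*x^3 - 5*x^2 - 4*x) dx. Term by term:
  ∫_0^2 -6*x^4 dx = -192/5;  ∫_0^2 14*x^3 dx = 56;  ∫_0^2 -5*x^2 dx = -40/3;
  ∫_0^2 -4*x dx = -8.
Sum: -192/5 + 56 − 40/3 − 8 = -56/15.
So LHS = -56/15.
∫_0^2 v(x) φ(x) dx = ∫_0^2 (-4*x^4 + 10*x^3 - 4*x^2) dx. Term by term:
  ∫_0^2 -4*x^4 dx = -128/5;  ∫_0^2 10*x^3 dx = 40;  ∫_0^2 -4*x^2 dx = -32/3.
Sum: -128/5 + 40 − 32/3 = 56/15.
So RHS = -∫_0^2 v(x) φ(x) dx = -56/15.
LHS = RHS, so the identity holds for this test φ.
Moreover u is smooth here and v(x) = u'(x) = 4*x - 2 pointwise, so the identity holds for every test function. Hence v is the weak derivative of u.


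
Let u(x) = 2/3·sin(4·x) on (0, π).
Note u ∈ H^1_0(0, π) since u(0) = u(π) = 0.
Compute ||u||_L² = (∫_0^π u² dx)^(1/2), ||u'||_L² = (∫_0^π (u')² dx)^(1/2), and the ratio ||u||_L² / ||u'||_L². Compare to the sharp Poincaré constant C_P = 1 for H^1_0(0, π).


||u||_L² / ||u'||_L² = 1/4 < C_P = 1.

u(x) = 2/3·sin(4·x), so u'(x) = 8*cos(4*x)/3.
Writing u(x) = A·sin(kπx/L) with A = 2/3 and k = 4, use ∫_0^L sin²(kπx/L) dx = L/2 and ∫_0^L cos²(kπx/L) dx = L/2.
u² = 4/9·sin²(4·x) and (u')² = 64/9·cos²(4·x), and each of sin², cos² integrates to L/2 = π/2 over (0, π).
∫_0^π u² dx = 2*π/9, so ||u||_L² = sqrt(2)*sqrt(π)/3.
∫_0^π (u')² dx = 32*π/9, so ||u'||_L² = 4*sqrt(2)*sqrt(π)/3.
Ratio ||u||_L² / ||u'||_L² = 1/4.
Sharp Poincaré constant on H^1_0(0, π) is C_P = L/π = 1, achieved by sin(x).
This is the k = 4 harmonic; the ratio L/(kπ) is strictly less than C_P = L/π, consistent with the sharp inequality ||u||_L² ≤ C_P ||u'||_L².


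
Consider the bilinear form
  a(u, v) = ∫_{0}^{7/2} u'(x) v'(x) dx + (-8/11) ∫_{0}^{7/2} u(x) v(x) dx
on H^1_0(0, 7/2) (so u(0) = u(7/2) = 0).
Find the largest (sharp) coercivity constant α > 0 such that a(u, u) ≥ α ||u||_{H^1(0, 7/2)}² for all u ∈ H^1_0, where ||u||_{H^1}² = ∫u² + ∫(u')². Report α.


α = 4*(-98 + 11*π^2)/(11*(4*π^2 + 49))

Coercivity of a(·,·) on H^1_0(0, 7/2) means a(u, u) ≥ α ||u||_{H^1}² for every u ∈ H^1_0.
The interval has length L = 7/2, and Poincaré/coercivity depend only on L. Here a(u, u) = ∫(u')² + (-8/11)·∫u².
Here c = -8/11 < 0 with |c| < (π/L)² = 4*π^2/49, so coercivity still holds. The condition a(u,u) ≥ α||u||_{H^1}² reads (1−α)∫(u')² ≥ (α−c)∫u². Any admissible α is ≤ 1 (rapidly oscillating u have ∫u²/∫(u')² → 0), and α = 1 would force 0 ≥ (1−c)∫u², impossible since c < 1; so 1−α > 0. By the sharp Poincaré inequality on H^1_0 of an interval of length L, ∫(u')² ≥ (π/L)²∫u² with equality for the first sine mode sin(π(x−x₀)/L) (x₀ the left endpoint), so the inequality holds for all u iff (1−α)(π/L)² ≥ α − c, i.e. α ≤ ((π/L)² + c)/((π/L)² + 1) = (1 + c(L/π)²)/(1 + (L/π)²). (Direct route, valid since c ≤ 0: Poincaré gives c∫u² ≥ c(L/π)²∫(u')², so a(u,u) ≥ (1 + c(L/π)²)∫(u')², while ||u||_{H^1}² ≤ (1 + (L/π)²)∫(u')²; dividing yields the same α.) With (π/L)² = 4*π^2/49 and c = -8/11, the largest admissible constant is α = ((π/L)² + c)/((π/L)² + 1).
Simplifying, α = 4*(-98 + 11*π^2)/(11*(4*π^2 + 49)).


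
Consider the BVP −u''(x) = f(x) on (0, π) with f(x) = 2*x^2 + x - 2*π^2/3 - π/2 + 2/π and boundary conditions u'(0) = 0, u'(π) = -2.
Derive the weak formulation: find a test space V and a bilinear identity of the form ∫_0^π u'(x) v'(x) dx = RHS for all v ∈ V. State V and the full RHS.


V = H^1(0, π) (v unrestricted at boundary; u is determined up to an additive constant); weak form: ∫_0^π u'v' dx = ∫_0^π (2*x^2 + x - 2*π^2/3 - π/2 + 2/π) v dx − 2·v(π) for all v ∈ V.

Multiply both sides by a test function v and integrate from 0 to π:
  ∫_0^π −u''(x) v(x) dx = ∫_0^π f(x) v(x) dx.
Integrate the LHS by parts once:
  ∫_0^π −u'' v dx = −[u'(x) v(x)]_0^π + ∫_0^π u'(x) v'(x) dx.
Thus ∫_0^π u'(x) v'(x) dx = ∫_0^π f(x) v(x) dx + [u'(x) v(x)]_0^π.
Choose V so that boundary terms are either known or forced to vanish.
u has inhomogeneous Neumann u'(0) = 0, u'(π) = -2. [u' v]_0^π = (-2)·v(π) − (0)·v(0) = − 2·v(π). Take V = H^1(0, π); boundary term becomes part of RHS.
Weak formulation: find u (satisfying any essential BC) such that ∫_0^π u'(x) v'(x) dx = ∫_0^π f v dx − 2·v(π) for all v ∈ V (Neumann data are natural BCs: they enter the RHS as boundary terms).
Substituting f(x) = 2*x^2 + x - 2*π^2/3 - π/2 + 2/π, the right-hand side is ∫_0^π (2*x^2 + x - 2*π^2/3 - π/2 + 2/π) v dx − 2·v(π).
Compatibility check (pure Neumann): taking v ≡ 1 ∈ V gives 0 = ∫_0^π f dx + (-2) − (0), i.e. ∫_0^π f dx must equal u'(0) − u'(π) = 2. Indeed ∫_0^π (2*x^2 + x - 2*π^2/3 - π/2 + 2/π) dx = 2, so the data are compatible. The solution is then unique only up to an additive constant (fix it e.g. by requiring ∫_0^π u dx = 0).


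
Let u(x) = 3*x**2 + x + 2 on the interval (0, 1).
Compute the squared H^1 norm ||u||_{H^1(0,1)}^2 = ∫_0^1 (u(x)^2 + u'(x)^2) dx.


||u||_{H^1}^2 = 979/30

The H^1 norm (squared) on an interval (0, L) is
  ||u||_{H^1}^2 = ∫_0^L u(x)^2 dx + ∫_0^L u'(x)^2 dx.
Compute u'(x) = 6*x + 1.
Then u(x)^2 = 9*x**4 + 6*x**3 + 13*x**2 + 4*x + 4 and u'(x)^2 = 36*x**2 + 12*x + 1.
Integrate each monomial from 0 to 1 using ∫_0^1 c·x^n dx = c·1^(n+1)/(n+1):
  ∫_0^1 u(x)^2 dx = ∫_0^1 (9*x^4 + 6*x^3 + 13*x^2 + 4*x + 4) dx. Term by term:
    ∫_0^1 9*x^4 dx = 9/5;  ∫_0^1 6*x^3 dx = 3/2;  ∫_0^1 13*x^2 dx = 13/3;
    ∫_0^1 4*x dx = 2;  ∫_0^1 4 dx = 4.
  Sum: 9/5 + 3/2 + 13/3 + 2 + 4 = 409/30.
  ∫_0^1 u'(x)^2 dx = ∫_0^1 (36*x^2 + 12*x + 1) dx. Term by term:
    ∫_0^1 36*x^2 dx = 12;  ∫_0^1 12*x dx = 6;  ∫_0^1 1 dx = 1.
  Sum: 12 + 6 + 1 = 19.
Adding: ||u||_{H^1}^2 = 409/30 + 19 = 979/30.


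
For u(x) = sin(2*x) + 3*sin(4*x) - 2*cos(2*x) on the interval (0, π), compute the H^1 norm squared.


||u||_{H^1(0,π)}^2 = 89*π

u'(x) = 4*sin(2*x) + 2*cos(2*x) + 12*cos(4*x).
Expand u² and (u')² and integrate term by term on (0, π), using: for integers n ≥ 1, ∫_0^π sin²(nx) dx = ∫_0^π cos²(nx) dx = π/2; for n ≠ n', ∫_0^π sin(nx)sin(n'x) dx = ∫_0^π cos(nx)cos(n'x) dx = 0; and by product-to-sum, ∫_0^π sin(nx)cos(n'x) dx = ½∫_0^π [sin((n+n')x) + sin((n−n')x)] dx, which is 0 when n+n' is even and 2n/(n²−n'²) when n+n' is odd (it need not vanish on (0, π)).
  u² squared terms: (-2)²·∫cos(2x)² dx = 4·π/2 = 2*π;  (3)²·∫sin(4x)² dx = 9·π/2 = 9*π/2;  (1)²·∫sin(2x)² dx = 1·π/2 = π/2.
  u² cross terms: 2·(-2)·(3)·∫cos(2x)·sin(4x) dx = -12·(0) = 0;  2·(-2)·(1)·∫cos(2x)·sin(2x) dx = -4·(0) = 0;  2·(3)·(1)·∫sin(4x)·sin(2x) dx = 6·(0) = 0.
  So ∫_0^π u² dx = 2*π + 9*π/2 + π/2 + 0 + 0 + 0 = 7*π.
  (u')² squared terms: (2)²·∫cos(2x)² dx = 4·π/2 = 2*π;  (4)²·∫sin(2x)² dx = 16·π/2 = 8*π;  (12)²·∫cos(4x)² dx = 144·π/2 = 72*π.
  (u')² cross terms: 2·(2)·(4)·∫cos(2x)·sin(2x) dx = 16·(0) = 0;  2·(2)·(12)·∫cos(2x)·cos(4x) dx = 48·(0) = 0;  2·(4)·(12)·∫sin(2x)·cos(4x) dx = 96·(0) = 0.
  So ∫_0^π (u')² dx = 2*π + 8*π + 72*π + 0 + 0 + 0 = 82*π.
||u||_{H^1}^2 = (7*π) + (82*π) = 89*π.


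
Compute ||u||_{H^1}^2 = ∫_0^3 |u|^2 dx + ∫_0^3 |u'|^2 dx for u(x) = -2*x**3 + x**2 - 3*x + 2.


||u||_{H^1}^2 = 194853/70

The H^1 norm (squared) on an interval (0, L) is
  ||u||_{H^1}^2 = ∫_0^L u(x)^2 dx + ∫_0^L u'(x)^2 dx.
Compute u'(x) = -6*x**2 + 2*x - 3.
Then u(x)^2 = 4*x**6 - 4*x**5 + 13*x**4 - 14*x**3 + 13*x**2 - 12*x + 4 and u'(x)^2 = 36*x**4 - 24*x**3 + 40*x**2 - 12*x + 9.
Integrate each monomial from 0 to 3 using ∫_0^3 c·x^n dx = c·3^(n+1)/(n+1):
  ∫_0^3 u(x)^2 dx = ∫_0^3 (4*x^6 - 4*x^5 + 13*x^4 - 14*x^3 + 13*x^2 - 12*x + 4) dx. Term by term:
    ∫_0^3 4*x^6 dx = 8748/7;  ∫_0^3 -4*x^5 dx = -486;  ∫_0^3 13*x^4 dx = 3159/5;
    ∫_0^3 -14*x^3 dx = -567/2;  ∫_0^3 13*x^2 dx = 117;  ∫_0^3 -12*x dx = -54;
    ∫_0^3 4 dx = 12.
  Sum: 8748/7 − 486 + 3159/5 − 567/2 + 117 − 54 + 12 = 83091/70.
  ∫_0^3 u'(x)^2 dx = ∫_0^3 (36*x^4 - 24*x^3 + 40*x^2 - 12*x + 9) dx. Term by term:
    ∫_0^3 36*x^4 dx = 8748/5;  ∫_0^3 -24*x^3 dx = -486;  ∫_0^3 40*x^2 dx = 360;
    ∫_0^3 -12*x dx = -54;  ∫_0^3 9 dx = 27.
  Sum: 8748/5 − 486 + 360 − 54 + 27 = 7983/5.
Adding: ||u||_{H^1}^2 = 83091/70 + 7983/5 = 194853/70.


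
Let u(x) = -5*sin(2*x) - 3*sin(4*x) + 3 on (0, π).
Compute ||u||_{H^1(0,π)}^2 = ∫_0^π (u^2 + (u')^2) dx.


||u||_{H^1(0,π)}^2 = 148*π

u'(x) = -10*cos(2*x) - 12*cos(4*x).
Expand u² and (u')² and integrate term by term on (0, π), using: for integers n ≥ 1, ∫_0^π sin²(nx) dx = ∫_0^π cos²(nx) dx = π/2; for n ≠ n', ∫_0^π sin(nx)sin(n'x) dx = ∫_0^π cos(nx)cos(n'x) dx = 0; and by product-to-sum, ∫_0^π sin(nx)cos(n'x) dx = ½∫_0^π [sin((n+n')x) + sin((n−n')x)] dx, which is 0 when n+n' is even and 2n/(n²−n'²) when n+n' is odd (it need not vanish on (0, π)). For the constant mode: ∫_0^π 1 dx = π, ∫_0^π cos(nx) dx = 0, ∫_0^π sin(nx) dx = (1−(−1)^n)/n.
  u² squared terms: (3)²·∫1 dx = 9·π = 9*π;  (-5)²·∫sin(2x)² dx = 25·π/2 = 25*π/2;  (-3)²·∫sin(4x)² dx = 9·π/2 = 9*π/2.
  u² cross terms: 2·(3)·(-5)·∫1·sin(2x) dx = -30·(0) = 0;  2·(3)·(-3)·∫1·sin(4x) dx = -18·(0) = 0;  2·(-5)·(-3)·∫sin(2x)·sin(4x) dx = 30·(0) = 0.
  So ∫_0^π u² dx = 9*π + 25*π/2 + 9*π/2 + 0 + 0 + 0 = 26*π.
  (u')² squared terms: (-12)²·∫cos(4x)² dx = 144·π/2 = 72*π;  (-10)²·∫cos(2x)² dx = 100·π/2 = 50*π.
  (u')² cross terms: 2·(-12)·(-10)·∫cos(4x)·cos(2x) dx = 240·(0) = 0.
  So ∫_0^π (u')² dx = 72*π + 50*π + 0 = 122*π.
||u||_{H^1}^2 = (26*π) + (122*π) = 148*π.


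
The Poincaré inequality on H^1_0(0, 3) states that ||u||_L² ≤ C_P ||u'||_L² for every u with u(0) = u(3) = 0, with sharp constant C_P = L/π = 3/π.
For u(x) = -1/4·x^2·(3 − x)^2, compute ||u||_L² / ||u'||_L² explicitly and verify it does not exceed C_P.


||u||_L² / ||u'||_L² = sqrt(3)/2 < C_P = 3/π.

u(x) = -1/4·x^2·(3 − x)^2, so u'(x) = x*(x*(3 - x) - (x - 3)^2)/2.
u(x) = -1/4·x^2·(3 − x)^2 vanishes at x = 0 and x = 3, so u ∈ H^1_0(0, 3). Differentiate via the product rule and integrate the resulting polynomials term by term.
  ∫_0^3 u² dx = ∫_0^3 (x^8/16 - 3*x^7/4 + 27*x^6/8 - 27*x^5/4 + 81*x^4/16) dx. Term by term:
    ∫_0^3 x^8/16 dx = 2187/16;  ∫_0^3 -3*x^7/4 dx = -19683/32;  ∫_0^3 27*x^6/8 dx = 59049/56;
    ∫_0^3 -27*x^5/4 dx = -6561/8;  ∫_0^3 81*x^4/16 dx = 19683/80.
  Sum: 2187/16 − 19683/32 + 59049/56 − 6561/8 + 19683/80 = 2187/1120.
  ∫_0^3 (u')² dx = ∫_0^3 (x^6 - 9*x^5 + 117*x^4/4 - 81*x^3/2 + 81*x^2/4) dx. Term by term:
    ∫_0^3 x^6 dx = 2187/7;  ∫_0^3 -9*x^5 dx = -2187/2;  ∫_0^3 117*x^4/4 dx = 28431/20;
    ∫_0^3 -81*x^3/2 dx = -6561/8;  ∫_0^3 81*x^2/4 dx = 729/4.
  Sum: 2187/7 − 2187/2 + 28431/20 − 6561/8 + 729/4 = 729/280.
∫_0^3 u² dx = 2187/1120, so ||u||_L² = 27*sqrt(210)/280.
∫_0^3 (u')² dx = 729/280, so ||u'||_L² = 27*sqrt(70)/140.
Ratio ||u||_L² / ||u'||_L² = sqrt(3)/2.
Sharp Poincaré constant on H^1_0(0, 3) is C_P = L/π = 3/π, achieved by sin(π/3·x).
A polynomial bump cannot attain the sharp Poincaré constant (only the first sine eigenfunction does), so the ratio is strictly less than C_P, consistent with ||u||_L² ≤ C_P ||u'||_L².


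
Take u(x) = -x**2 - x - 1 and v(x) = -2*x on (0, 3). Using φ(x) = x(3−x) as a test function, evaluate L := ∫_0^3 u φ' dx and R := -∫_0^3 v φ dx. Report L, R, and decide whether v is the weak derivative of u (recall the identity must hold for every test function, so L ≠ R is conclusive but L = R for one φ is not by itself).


LHS = 18, RHS = 27/2. No, v is not the weak derivative of u.

u(x) = -x**2 - x - 1, classical derivative u'(x) = -2*x - 1.
φ(x) = x(3−x), so φ'(x) = 3 - 2*x.
Note φ(0) = φ(3) = 0, so the boundary term u·φ vanishes.
LHS = ∫_0^3 u(x) φ'(x) dx = ∫_0^3 (2*x^3 - x^2 - x - 3) dx. Term by term:
  ∫_0^3 2*x^3 dx = 81/2;  ∫_0^3 -x^2 dx = -9;  ∫_0^3 -x dx = -9/2;
  ∫_0^3 -3 dx = -9.
Sum: 81/2 − 9 − 9/2 − 9 = 18.
So LHS = 18.
∫_0^3 v(x) φ(x) dx = ∫_0^3 (2*x^3 - 6*x^2) dx. Term by term:
  ∫_0^3 2*x^3 dx = 81/2;  ∫_0^3 -6*x^2 dx = -54.
Sum: 81/2 − 54 = -27/2.
So RHS = -∫_0^3 v(x) φ(x) dx = 27/2.
LHS − RHS = 9/2 ≠ 0, so the identity fails.
(For a valid weak derivative the identity must hold for EVERY test function, in particular this one. The failure shows v is NOT the weak derivative of u.)
Correct weak derivative would be u'(x) = -2*x - 1.


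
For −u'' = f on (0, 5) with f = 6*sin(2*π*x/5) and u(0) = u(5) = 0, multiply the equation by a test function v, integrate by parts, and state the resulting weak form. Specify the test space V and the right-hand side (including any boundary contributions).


V = H^1_0(0, 5) (so v(0) = v(5) = 0); weak form: ∫_0^5 u'v' dx = ∫_0^5 (6*sin(2*π*x/5)) v dx for all v ∈ V.

Multiply both sides by a test function v and integrate from 0 to 5:
  ∫_0^5 −u''(x) v(x) dx = ∫_0^5 f(x) v(x) dx.
Integrate the LHS by parts once:
  ∫_0^5 −u'' v dx = −[u'(x) v(x)]_0^5 + ∫_0^5 u'(x) v'(x) dx.
Thus ∫_0^5 u'(x) v'(x) dx = ∫_0^5 f(x) v(x) dx + [u'(x) v(x)]_0^5.
Choose V so that boundary terms are either known or forced to vanish.
u is Dirichlet: u(0) = u(5) = 0. Let V = H^1_0(0, 5); then v(0) = v(5) = 0, and [u' v]_0^5 = 0.
Weak formulation: find u (satisfying any essential BC) such that ∫_0^5 u'(x) v'(x) dx = ∫_0^5 f v dx for all v ∈ V.
Substituting f(x) = 6*sin(2*π*x/5), the right-hand side is ∫_0^5 (6*sin(2*π*x/5)) v dx.


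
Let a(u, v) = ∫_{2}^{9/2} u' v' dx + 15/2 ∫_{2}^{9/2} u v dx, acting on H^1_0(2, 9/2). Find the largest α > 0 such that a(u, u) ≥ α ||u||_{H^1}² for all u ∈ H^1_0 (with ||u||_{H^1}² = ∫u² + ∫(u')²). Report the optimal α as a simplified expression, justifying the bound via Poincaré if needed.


α = 1

Coercivity of a(·,·) on H^1_0(2, 9/2) means a(u, u) ≥ α ||u||_{H^1}² for every u ∈ H^1_0.
The interval has length L = 5/2, and Poincaré/coercivity depend only on L. Here a(u, u) = ∫(u')² + (15/2)·∫u².
Here c = 15/2 ≥ 1, so a(u,u) = ∫(u')² + c∫u² ≥ ∫(u')² + ∫u² = ||u||_{H^1}², i.e. α = 1 works. No larger α is possible: a(u,u) ≥ α||u||_{H^1}² means (1−α)∫(u')² ≥ (α−c)∫u², and for the modes u_n = sin(nπ(x−x₀)/L) (x₀ the left endpoint) one has ∫u_n²/∫(u_n')² = (L/(nπ))² → 0, so a(u_n,u_n)/||u_n||_{H^1}² → 1. Hence the optimal constant is α = 1.
Therefore α = 1.


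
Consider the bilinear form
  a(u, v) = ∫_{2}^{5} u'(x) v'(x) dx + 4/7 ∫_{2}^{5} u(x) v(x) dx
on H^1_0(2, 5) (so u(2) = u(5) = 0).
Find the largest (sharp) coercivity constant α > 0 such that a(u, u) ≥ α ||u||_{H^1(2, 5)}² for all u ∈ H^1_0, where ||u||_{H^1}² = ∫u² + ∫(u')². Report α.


α = (36/7 + π^2)/(9 + π^2)

Coercivity of a(·,·) on H^1_0(2, 5) means a(u, u) ≥ α ||u||_{H^1}² for every u ∈ H^1_0.
The interval has length L = 3, and Poincaré/coercivity depend only on L. Here a(u, u) = ∫(u')² + (4/7)·∫u².
Here 0 < c = 4/7 < 1. The condition a(u,u) ≥ α||u||_{H^1}² reads (1−α)∫(u')² ≥ (α−c)∫u². Any admissible α is ≤ 1 (rapidly oscillating u have ∫u²/∫(u')² → 0), and α = 1 would force 0 ≥ (1−c)∫u², impossible since c < 1; so 1−α > 0. By the sharp Poincaré inequality on H^1_0 of an interval of length L, ∫(u')² ≥ (π/L)²∫u² with equality for the first sine mode sin(π(x−x₀)/L) (x₀ the left endpoint), so the inequality holds for all u iff (1−α)(π/L)² ≥ α − c, i.e. α ≤ ((π/L)² + c)/((π/L)² + 1) = (1 + c(L/π)²)/(1 + (L/π)²). With (π/L)² = π^2/9 and c = 4/7, the largest admissible constant is α = ((π/L)² + c)/((π/L)² + 1).
Simplifying, α = (36/7 + π^2)/(9 + π^2).


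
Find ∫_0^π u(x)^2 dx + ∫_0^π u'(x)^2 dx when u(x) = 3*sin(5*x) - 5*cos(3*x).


||u||_{H^1(0,π)}^2 = 242*π

u'(x) = 15*sin(3*x) + 15*cos(5*x).
Expand u² and (u')² and integrate term by term on (0, π), using: for integers n ≥ 1, ∫_0^π sin²(nx) dx = ∫_0^π cos²(nx) dx = π/2; for n ≠ n', ∫_0^π sin(nx)sin(n'x) dx = ∫_0^π cos(nx)cos(n'x) dx = 0; and by product-to-sum, ∫_0^π sin(nx)cos(n'x) dx = ½∫_0^π [sin((n+n')x) + sin((n−n')x)] dx, which is 0 when n+n' is even and 2n/(n²−n'²) when n+n' is odd (it need not vanish on (0, π)).
  u² squared terms: (-5)²·∫cos(3x)² dx = 25·π/2 = 25*π/2;  (3)²·∫sin(5x)² dx = 9·π/2 = 9*π/2.
  u² cross terms: 2·(-5)·(3)·∫cos(3x)·sin(5x) dx = -30·(0) = 0.
  So ∫_0^π u² dx = 25*π/2 + 9*π/2 + 0 = 17*π.
  (u')² squared terms: (15)²·∫cos(5x)² dx = 225·π/2 = 225*π/2;  (15)²·∫sin(3x)² dx = 225·π/2 = 225*π/2.
  (u')² cross terms: 2·(15)·(15)·∫cos(5x)·sin(3x) dx = 450·(0) = 0.
  So ∫_0^π (u')² dx = 225*π/2 + 225*π/2 + 0 = 225*π.
||u||_{H^1}^2 = (17*π) + (225*π) = 242*π.


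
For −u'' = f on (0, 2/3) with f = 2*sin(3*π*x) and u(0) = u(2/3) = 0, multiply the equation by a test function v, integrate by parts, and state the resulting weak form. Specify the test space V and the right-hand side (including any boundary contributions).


V = H^1_0(0, 2/3) (so v(0) = v(2/3) = 0); weak form: ∫_0^2/3 u'v' dx = ∫_0^2/3 (2*sin(3*π*x)) v dx for all v ∈ V.

Multiply both sides by a test function v and integrate from 0 to 2/3:
  ∫_0^2/3 −u''(x) v(x) dx = ∫_0^2/3 f(x) v(x) dx.
Integrate the LHS by parts once:
  ∫_0^2/3 −u'' v dx = −[u'(x) v(x)]_0^2/3 + ∫_0^2/3 u'(x) v'(x) dx.
Thus ∫_0^2/3 u'(x) v'(x) dx = ∫_0^2/3 f(x) v(x) dx + [u'(x) v(x)]_0^2/3.
Choose V so that boundary terms are either known or forced to vanish.
u is Dirichlet: u(0) = u(2/3) = 0. Let V = H^1_0(0, 2/3); then v(0) = v(2/3) = 0, and [u' v]_0^2/3 = 0.
Weak formulation: find u (satisfying any essential BC) such that ∫_0^2/3 u'(x) v'(x) dx = ∫_0^2/3 f v dx for all v ∈ V.
Substituting f(x) = 2*sin(3*π*x), the right-hand side is ∫_0^2/3 (2*sin(3*π*x)) v dx.


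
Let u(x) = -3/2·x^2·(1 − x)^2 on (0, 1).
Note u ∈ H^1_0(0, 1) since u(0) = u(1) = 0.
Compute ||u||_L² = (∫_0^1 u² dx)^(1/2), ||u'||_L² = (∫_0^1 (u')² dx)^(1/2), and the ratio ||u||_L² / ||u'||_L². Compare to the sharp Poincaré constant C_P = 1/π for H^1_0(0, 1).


||u||_L² / ||u'||_L² = sqrt(3)/6 < C_P = 1/π.

u(x) = -3/2·x^2·(1 − x)^2, so u'(x) = 3*x*(x*(1 - x) - (x - 1)^2).
u(x) = -3/2·x^2·(1 − x)^2 vanishes at x = 0 and x = 1, so u ∈ H^1_0(0, 1). Differentiate via the product rule and integrate the resulting polynomials term by term.
  ∫_0^1 u² dx = ∫_0^1 (9*x^8/4 - 9*x^7 + 27*x^6/2 - 9*x^5 + 9*x^4/4) dx. Term by term:
    ∫_0^1 9*x^8/4 dx = 1/4;  ∫_0^1 -9*x^7 dx = -9/8;  ∫_0^1 27*x^6/2 dx = 27/14;
    ∫_0^1 -9*x^5 dx = -3/2;  ∫_0^1 9*x^4/4 dx = 9/20.
  Sum: 1/4 − 9/8 + 27/14 − 3/2 + 9/20 = 1/280.
  ∫_0^1 (u')² dx = ∫_0^1 (36*x^6 - 108*x^5 + 117*x^4 - 54*x^3 + 9*x^2) dx. Term by term:
    ∫_0^1 36*x^6 dx = 36/7;  ∫_0^1 -108*x^5 dx = -18;  ∫_0^1 117*x^4 dx = 117/5;
    ∫_0^1 -54*x^3 dx = -27/2;  ∫_0^1 9*x^2 dx = 3.
  Sum: 36/7 − 18 + 117/5 − 27/2 + 3 = 3/70.
∫_0^1 u² dx = 1/280, so ||u||_L² = sqrt(70)/140.
∫_0^1 (u')² dx = 3/70, so ||u'||_L² = sqrt(210)/70.
Ratio ||u||_L² / ||u'||_L² = sqrt(3)/6.
Sharp Poincaré constant on H^1_0(0, 1) is C_P = L/π = 1/π, achieved by sin(π·x).
A polynomial bump cannot attain the sharp Poincaré constant (only the first sine eigenfunction does), so the ratio is strictly less than C_P, consistent with ||u||_L² ≤ C_P ||u'||_L².


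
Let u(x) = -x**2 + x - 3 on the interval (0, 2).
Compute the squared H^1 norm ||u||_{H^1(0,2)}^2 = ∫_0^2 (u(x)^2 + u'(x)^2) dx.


||u||_{H^1}^2 = 416/15

The H^1 norm (squared) on an interval (0, L) is
  ||u||_{H^1}^2 = ∫_0^L u(x)^2 dx + ∫_0^L u'(x)^2 dx.
Compute u'(x) = 1 - 2*x.
Then u(x)^2 = x**4 - 2*x**3 + 7*x**2 - 6*x + 9 and u'(x)^2 = 4*x**2 - 4*x + 1.
Integrate each monomial from 0 to 2 using ∫_0^2 c·x^n dx = c·2^(n+1)/(n+1):
  ∫_0^2 u(x)^2 dx = ∫_0^2 (x^4 - 2*x^3 + 7*x^2 - 6*x + 9) dx. Term by term:
    ∫_0^2 x^4 dx = 32/5;  ∫_0^2 -2*x^3 dx = -8;  ∫_0^2 7*x^2 dx = 56/3;
    ∫_0^2 -6*x dx = -12;  ∫_0^2 9 dx = 18.
  Sum: 32/5 − 8 + 56/3 − 12 + 18 = 346/15.
  ∫_0^2 u'(x)^2 dx = ∫_0^2 (4*x^2 - 4*x + 1) dx. Term by term:
    ∫_0^2 4*x^2 dx = 32/3;  ∫_0^2 -4*x dx = -8;  ∫_0^2 1 dx = 2.
  Sum: 32/3 − 8 + 2 = 14/3.
Adding: ||u||_{H^1}^2 = 346/15 + 14/3 = 416/15.


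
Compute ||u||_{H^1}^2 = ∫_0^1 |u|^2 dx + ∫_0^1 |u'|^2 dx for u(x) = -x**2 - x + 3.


||u||_{H^1}^2 = 281/30

The H^1 norm (squared) on an interval (0, L) is
  ||u||_{H^1}^2 = ∫_0^L u(x)^2 dx + ∫_0^L u'(x)^2 dx.
Compute u'(x) = -2*x - 1.
Then u(x)^2 = x**4 + 2*x**3 - 5*x**2 - 6*x + 9 and u'(x)^2 = 4*x**2 + 4*x + 1.
Integrate each monomial from 0 to 1 using ∫_0^1 c·x^n dx = c·1^(n+1)/(n+1):
  ∫_0^1 u(x)^2 dx = ∫_0^1 (x^4 + 2*x^3 - 5*x^2 - 6*x + 9) dx. Term by term:
    ∫_0^1 x^4 dx = 1/5;  ∫_0^1 2*x^3 dx = 1/2;  ∫_0^1 -5*x^2 dx = -5/3;
    ∫_0^1 -6*x dx = -3;  ∫_0^1 9 dx = 9.
  Sum: 1/5 + 1/2 − 5/3 − 3 + 9 = 151/30.
  ∫_0^1 u'(x)^2 dx = ∫_0^1 (4*x^2 + 4*x + 1) dx. Term by term:
    ∫_0^1 4*x^2 dx = 4/3;  ∫_0^1 4*x dx = 2;  ∫_0^1 1 dx = 1.
  Sum: 4/3 + 2 + 1 = 13/3.
Adding: ||u||_{H^1}^2 = 151/30 + 13/3 = 281/30.


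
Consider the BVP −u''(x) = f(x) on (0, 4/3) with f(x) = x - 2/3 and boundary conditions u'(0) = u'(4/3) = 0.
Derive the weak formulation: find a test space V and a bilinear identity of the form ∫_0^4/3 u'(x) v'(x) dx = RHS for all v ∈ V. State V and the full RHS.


V = H^1(0, 4/3) (no boundary constraint on v; u is determined up to an additive constant); weak form: ∫_0^4/3 u'v' dx = ∫_0^4/3 (x - 2/3) v dx for all v ∈ V.

Multiply both sides by a test function v and integrate from 0 to 4/3:
  ∫_0^4/3 −u''(x) v(x) dx = ∫_0^4/3 f(x) v(x) dx.
Integrate the LHS by parts once:
  ∫_0^4/3 −u'' v dx = −[u'(x) v(x)]_0^4/3 + ∫_0^4/3 u'(x) v'(x) dx.
Thus ∫_0^4/3 u'(x) v'(x) dx = ∫_0^4/3 f(x) v(x) dx + [u'(x) v(x)]_0^4/3.
Choose V so that boundary terms are either known or forced to vanish.
u has homogeneous Neumann: u'(0) = u'(4/3) = 0. So [u' v]_0^4/3 = 0·v(4/3) − 0·v(0) = 0 for any v; take V = H^1(0, 4/3).
Weak formulation: find u (satisfying any essential BC) such that ∫_0^4/3 u'(x) v'(x) dx = ∫_0^4/3 f v dx for all v ∈ V (homogeneous Neumann, so boundary terms vanish).
Substituting f(x) = x - 2/3, the right-hand side is ∫_0^4/3 (x - 2/3) v dx.
Compatibility check (pure Neumann): taking v ≡ 1 ∈ V gives 0 = ∫_0^4/3 f dx + (0) − (0), i.e. ∫_0^4/3 f dx must equal u'(0) − u'(4/3) = 0. Indeed ∫_0^4/3 (x - 2/3) dx = 0, so the data are compatible. The solution is then unique only up to an additive constant (fix it e.g. by requiring ∫_0^4/3 u dx = 0).


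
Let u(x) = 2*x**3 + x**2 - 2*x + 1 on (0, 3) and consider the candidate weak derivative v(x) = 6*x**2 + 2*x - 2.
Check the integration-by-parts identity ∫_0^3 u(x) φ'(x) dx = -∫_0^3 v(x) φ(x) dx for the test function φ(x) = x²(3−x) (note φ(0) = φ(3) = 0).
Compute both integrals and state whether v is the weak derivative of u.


LHS = -783/5, RHS = -783/5. Yes, v = u' weakly.

u(x) = 2*x**3 + x**2 - 2*x + 1, classical derivative u'(x) = 6*x**2 + 2*x - 2.
φ(x) = x²(3−x), so φ'(x) = 3*x*(2 - x).
Note φ(0) = φ(3) = 0, so the boundary term u·φ vanishes.
LHS = ∫_0^3 u(x) φ'(x) dx = ∫_0^3 (-6*x^5 + 9*x^4 + 12*x^3 - 15*x^2 + 6*x) dx. Term by term:
  ∫_0^3 -6*x^5 dx = -729;  ∫_0^3 9*x^4 dx = 2187/5;  ∫_0^3 12*x^3 dx = 243;
  ∫_0^3 -15*x^2 dx = -135;  ∫_0^3 6*x dx = 27.
Sum: -729 + 2187/5 + 243 − 135 + 27 = -783/5.
So LHS = -783/5.
∫_0^3 v(x) φ(x) dx = ∫_0^3 (-6*x^5 + 16*x^4 + 8*x^3 - 6*x^2) dx. Term by term:
  ∫_0^3 -6*x^5 dx = -729;  ∫_0^3 16*x^4 dx = 3888/5;  ∫_0^3 8*x^3 dx = 162;
  ∫_0^3 -6*x^2 dx = -54.
Sum: -729 + 3888/5 + 162 − 54 = 783/5.
So RHS = -∫_0^3 v(x) φ(x) dx = -783/5.
LHS = RHS, so the identity holds for this test φ.
Moreover u is smooth here and v(x) = u'(x) = 6*x**2 + 2*x - 2 pointwise, so the identity holds for every test function. Hence v is the weak derivative of u.


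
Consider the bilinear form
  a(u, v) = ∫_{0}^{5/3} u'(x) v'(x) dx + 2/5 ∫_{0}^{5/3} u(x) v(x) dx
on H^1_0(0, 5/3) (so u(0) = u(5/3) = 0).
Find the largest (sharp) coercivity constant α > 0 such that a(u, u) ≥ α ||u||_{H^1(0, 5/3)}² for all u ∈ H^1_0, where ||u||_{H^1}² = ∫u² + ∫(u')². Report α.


α = (10 + 9*π^2)/(25 + 9*π^2)

Coercivity of a(·,·) on H^1_0(0, 5/3) means a(u, u) ≥ α ||u||_{H^1}² for every u ∈ H^1_0.
The interval has length L = 5/3, and Poincaré/coercivity depend only on L. Here a(u, u) = ∫(u')² + (2/5)·∫u².
Here 0 < c = 2/5 < 1. The condition a(u,u) ≥ α||u||_{H^1}² reads (1−α)∫(u')² ≥ (α−c)∫u². Any admissible α is ≤ 1 (rapidly oscillating u have ∫u²/∫(u')² → 0), and α = 1 would force 0 ≥ (1−c)∫u², impossible since c < 1; so 1−α > 0. By the sharp Poincaré inequality on H^1_0 of an interval of length L, ∫(u')² ≥ (π/L)²∫u² with equality for the first sine mode sin(π(x−x₀)/L) (x₀ the left endpoint), so the inequality holds for all u iff (1−α)(π/L)² ≥ α − c, i.e. α ≤ ((π/L)² + c)/((π/L)² + 1) = (1 + c(L/π)²)/(1 + (L/π)²). With (π/L)² = 9*π^2/25 and c = 2/5, the largest admissible constant is α = ((π/L)² + c)/((π/L)² + 1).
Simplifying, α = (10 + 9*π^2)/(25 + 9*π^2).


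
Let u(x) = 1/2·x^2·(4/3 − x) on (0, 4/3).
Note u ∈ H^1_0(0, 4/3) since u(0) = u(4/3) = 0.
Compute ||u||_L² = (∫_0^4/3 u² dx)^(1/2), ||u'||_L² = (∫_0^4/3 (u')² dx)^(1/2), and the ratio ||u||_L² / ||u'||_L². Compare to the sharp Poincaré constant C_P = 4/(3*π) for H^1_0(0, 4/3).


||u||_L² / ||u'||_L² = 2*sqrt(14)/21 < C_P = 4/(3*π).

u(x) = 1/2·x^2·(4/3 − x), so u'(x) = x*(8 - 9*x)/6.
u(x) = 1/2·x^2·(4/3 − x) vanishes at x = 0 and x = 4/3, so u ∈ H^1_0(0, 4/3). Differentiate via the product rule and integrate the resulting polynomials term by term.
  ∫_0^4/3 u² dx = ∫_0^4/3 (x^6/4 - 2*x^5/3 + 4*x^4/9) dx. Term by term:
    ∫_0^4/3 x^6/4 dx = 4096/15309;  ∫_0^4/3 -2*x^5/3 dx = -4096/6561;  ∫_0^4/3 4*x^4/9 dx = 4096/10935.
  Sum: 4096/15309 − 4096/6561 + 4096/10935 = 4096/229635.
  ∫_0^4/3 (u')² dx = ∫_0^4/3 (9*x^4/4 - 4*x^3 + 16*x^2/9) dx. Term by term:
    ∫_0^4/3 9*x^4/4 dx = 256/135;  ∫_0^4/3 -4*x^3 dx = -256/81;  ∫_0^4/3 16*x^2/9 dx = 1024/729.
  Sum: 256/135 − 256/81 + 1024/729 = 512/3645.
∫_0^4/3 u² dx = 4096/229635, so ||u||_L² = 64*sqrt(35)/2835.
∫_0^4/3 (u')² dx = 512/3645, so ||u'||_L² = 16*sqrt(10)/135.
Ratio ||u||_L² / ||u'||_L² = 2*sqrt(14)/21.
Sharp Poincaré constant on H^1_0(0, 4/3) is C_P = L/π = 4/(3*π), achieved by sin(3*π/4·x).
A polynomial bump cannot attain the sharp Poincaré constant (only the first sine eigenfunction does), so the ratio is strictly less than C_P, consistent with ||u||_L² ≤ C_P ||u'||_L².


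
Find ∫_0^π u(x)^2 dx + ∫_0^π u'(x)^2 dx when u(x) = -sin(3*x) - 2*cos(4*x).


||u||_{H^1(0,π)}^2 = -408/7 + 39*π

u'(x) = 8*sin(4*x) - 3*cos(3*x).
Expand u² and (u')² and integrate term by term on (0, π), using: for integers n ≥ 1, ∫_0^π sin²(nx) dx = ∫_0^π cos²(nx) dx = π/2; for n ≠ n', ∫_0^π sin(nx)sin(n'x) dx = ∫_0^π cos(nx)cos(n'x) dx = 0; and by product-to-sum, ∫_0^π sin(nx)cos(n'x) dx = ½∫_0^π [sin((n+n')x) + sin((n−n')x)] dx, which is 0 when n+n' is even and 2n/(n²−n'²) when n+n' is odd (it need not vanish on (0, π)).
  u² squared terms: (-1)²·∫sin(3x)² dx = 1·π/2 = π/2;  (-2)²·∫cos(4x)² dx = 4·π/2 = 2*π.
  u² cross terms: 2·(-1)·(-2)·∫sin(3x)·cos(4x) dx = 4·(-6/7) = -24/7.
  So ∫_0^π u² dx = π/2 + 2*π − 24/7 = -24/7 + 5*π/2.
  (u')² squared terms: (-3)²·∫cos(3x)² dx = 9·π/2 = 9*π/2;  (8)²·∫sin(4x)² dx = 64·π/2 = 32*π.
  (u')² cross terms: 2·(-3)·(8)·∫cos(3x)·sin(4x) dx = -48·(8/7) = -384/7.
  So ∫_0^π (u')² dx = 9*π/2 + 32*π − 384/7 = -384/7 + 73*π/2.
||u||_{H^1}^2 = (-24/7 + 5*π/2) + (-384/7 + 73*π/2) = -408/7 + 39*π.


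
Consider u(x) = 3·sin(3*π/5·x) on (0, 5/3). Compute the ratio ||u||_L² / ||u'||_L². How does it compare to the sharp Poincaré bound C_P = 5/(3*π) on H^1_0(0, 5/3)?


||u||_L² / ||u'||_L² = 5/(3*π) = C_P.

u(x) = 3·sin(3*π/5·x), so u'(x) = 9*π*cos(3*π*x/5)/5.
Writing u(x) = A·sin(kπx/L) with A = 3 and k = 1, use ∫_0^L sin²(kπx/L) dx = L/2 and ∫_0^L cos²(kπx/L) dx = L/2.
u² = 9·sin²(3*π/5·x) and (u')² = 81*π^2/25·cos²(3*π/5·x), and each of sin², cos² integrates to L/2 = 5/6 over (0, 5/3).
∫_0^5/3 u² dx = 15/2, so ||u||_L² = sqrt(30)/2.
∫_0^5/3 (u')² dx = 27*π^2/10, so ||u'||_L² = 3*sqrt(30)*π/10.
Ratio ||u||_L² / ||u'||_L² = 5/(3*π).
Sharp Poincaré constant on H^1_0(0, 5/3) is C_P = L/π = 5/(3*π), achieved by sin(3*π/5·x).
This is the k = 1 eigenfunction (up to amplitude), so the ratio equals the sharp Poincaré constant exactly.


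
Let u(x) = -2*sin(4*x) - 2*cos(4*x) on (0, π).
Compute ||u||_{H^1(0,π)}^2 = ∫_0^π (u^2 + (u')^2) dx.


||u||_{H^1(0,π)}^2 = 68*π

u'(x) = 8*sin(4*x) - 8*cos(4*x).
Expand u² and (u')² and integrate term by term on (0, π), using: for integers n ≥ 1, ∫_0^π sin²(nx) dx = ∫_0^π cos²(nx) dx = π/2; for n ≠ n', ∫_0^π sin(nx)sin(n'x) dx = ∫_0^π cos(nx)cos(n'x) dx = 0; and by product-to-sum, ∫_0^π sin(nx)cos(n'x) dx = ½∫_0^π [sin((n+n')x) + sin((n−n')x)] dx, which is 0 when n+n' is even and 2n/(n²−n'²) when n+n' is odd (it need not vanish on (0, π)).
  u² squared terms: (-2)²·∫cos(4x)² dx = 4·π/2 = 2*π;  (-2)²·∫sin(4x)² dx = 4·π/2 = 2*π.
  u² cross terms: 2·(-2)·(-2)·∫cos(4x)·sin(4x) dx = 8·(0) = 0.
  So ∫_0^π u² dx = 2*π + 2*π + 0 = 4*π.
  (u')² squared terms: (-8)²·∫cos(4x)² dx = 64·π/2 = 32*π;  (8)²·∫sin(4x)² dx = 64·π/2 = 32*π.
  (u')² cross terms: 2·(-8)·(8)·∫cos(4x)·sin(4x) dx = -128·(0) = 0.
  So ∫_0^π (u')² dx = 32*π + 32*π + 0 = 64*π.
||u||_{H^1}^2 = (4*π) + (64*π) = 68*π.


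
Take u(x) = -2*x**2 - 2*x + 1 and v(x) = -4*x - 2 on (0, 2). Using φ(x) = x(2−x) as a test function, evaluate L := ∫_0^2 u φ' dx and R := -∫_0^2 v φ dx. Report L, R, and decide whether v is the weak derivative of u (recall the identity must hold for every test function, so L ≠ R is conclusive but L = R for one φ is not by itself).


LHS = 8, RHS = 8. Yes, v = u' weakly.

u(x) = -2*x**2 - 2*x + 1, classical derivative u'(x) = -4*x - 2.
φ(x) = x(2−x), so φ'(x) = 2 - 2*x.
Note φ(0) = φ(2) = 0, so the boundary term u·φ vanishes.
LHS = ∫_0^2 u(x) φ'(x) dx = ∫_0^2 (4*x^3 - 6*x + 2) dx. Term by term:
  ∫_0^2 4*x^3 dx = 16;  ∫_0^2 -6*x dx = -12;  ∫_0^2 2 dx = 4.
Sum: 16 − 12 + 4 = 8.
So LHS = 8.
∫_0^2 v(x) φ(x) dx = ∫_0^2 (4*x^3 - 6*x^2 - 4*x) dx. Term by term:
  ∫_0^2 4*x^3 dx = 16;  ∫_0^2 -6*x^2 dx = -16;  ∫_0^2 -4*x dx = -8.
Sum: 16 − 16 − 8 = -8.
So RHS = -∫_0^2 v(x) φ(x) dx = 8.
LHS = RHS, so the identity holds for this test φ.
Moreover u is smooth here and v(x) = u'(x) = -4*x - 2 pointwise, so the identity holds for every test function. Hence v is the weak derivative of u.


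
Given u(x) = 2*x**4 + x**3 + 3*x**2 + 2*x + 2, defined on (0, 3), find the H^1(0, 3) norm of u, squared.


||u||_{H^1}^2 = 521871/10

The H^1 norm (squared) on an interval (0, L) is
  ||u||_{H^1}^2 = ∫_0^L u(x)^2 dx + ∫_0^L u'(x)^2 dx.
Compute u'(x) = 8*x**3 + 3*x**2 + 6*x + 2.
Then u(x)^2 = 4*x**8 + 4*x**7 + 13*x**6 + 14*x**5 + 21*x**4 + 16*x**3 + 16*x**2 + 8*x + 4 and u'(x)^2 = 64*x**6 + 48*x**5 + 105*x**4 + 68*x**3 + 48*x**2 + 24*x + 4.
Integrate each monomial from 0 to 3 using ∫_0^3 c·x^n dx = c·3^(n+1)/(n+1):
  ∫_0^3 u(x)^2 dx = ∫_0^3 (4*x^8 + 4*x^7 + 13*x^6 + 14*x^5 + 21*x^4 + 16*x^3 + 16*x^2 + 8*x + 4) dx. Term by term:
    ∫_0^3 4*x^8 dx = 8748;  ∫_0^3 4*x^7 dx = 6561/2;  ∫_0^3 13*x^6 dx = 28431/7;
    ∫_0^3 14*x^5 dx = 1701;  ∫_0^3 21*x^4 dx = 5103/5;  ∫_0^3 16*x^3 dx = 324;
    ∫_0^3 16*x^2 dx = 144;  ∫_0^3 8*x dx = 36;  ∫_0^3 4 dx = 12.
  Sum: 8748 + 6561/2 + 28431/7 + 1701 + 5103/5 + 324 + 144 + 36 + 12 = 1352937/70.
  ∫_0^3 u'(x)^2 dx = ∫_0^3 (64*x^6 + 48*x^5 + 105*x^4 + 68*x^3 + 48*x^2 + 24*x + 4) dx. Term by term:
    ∫_0^3 64*x^6 dx = 139968/7;  ∫_0^3 48*x^5 dx = 5832;  ∫_0^3 105*x^4 dx = 5103;
    ∫_0^3 68*x^3 dx = 1377;  ∫_0^3 48*x^2 dx = 432;  ∫_0^3 24*x dx = 108;
    ∫_0^3 4 dx = 12.
  Sum: 139968/7 + 5832 + 5103 + 1377 + 432 + 108 + 12 = 230016/7.
Adding: ||u||_{H^1}^2 = 1352937/70 + 230016/7 = 521871/10.


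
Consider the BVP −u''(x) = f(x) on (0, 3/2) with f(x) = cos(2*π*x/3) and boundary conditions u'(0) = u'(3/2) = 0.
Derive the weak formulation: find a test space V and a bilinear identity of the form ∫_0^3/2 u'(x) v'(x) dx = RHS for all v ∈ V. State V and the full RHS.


V = H^1(0, 3/2) (no boundary constraint on v; u is determined up to an additive constant); weak form: ∫_0^3/2 u'v' dx = ∫_0^3/2 (cos(2*π*x/3)) v dx for all v ∈ V.

Multiply both sides by a test function v and integrate from 0 to 3/2:
  ∫_0^3/2 −u''(x) v(x) dx = ∫_0^3/2 f(x) v(x) dx.
Integrate the LHS by parts once:
  ∫_0^3/2 −u'' v dx = −[u'(x) v(x)]_0^3/2 + ∫_0^3/2 u'(x) v'(x) dx.
Thus ∫_0^3/2 u'(x) v'(x) dx = ∫_0^3/2 f(x) v(x) dx + [u'(x) v(x)]_0^3/2.
Choose V so that boundary terms are either known or forced to vanish.
u has homogeneous Neumann: u'(0) = u'(3/2) = 0. So [u' v]_0^3/2 = 0·v(3/2) − 0·v(0) = 0 for any v; take V = H^1(0, 3/2).
Weak formulation: find u (satisfying any essential BC) such that ∫_0^3/2 u'(x) v'(x) dx = ∫_0^3/2 f v dx for all v ∈ V (homogeneous Neumann, so boundary terms vanish).
Substituting f(x) = cos(2*π*x/3), the right-hand side is ∫_0^3/2 (cos(2*π*x/3)) v dx.
Compatibility check (pure Neumann): taking v ≡ 1 ∈ V gives 0 = ∫_0^3/2 f dx + (0) − (0), i.e. ∫_0^3/2 f dx must equal u'(0) − u'(3/2) = 0. Indeed ∫_0^3/2 (cos(2*π*x/3)) dx = 0, so the data are compatible. The solution is then unique only up to an additive constant (fix it e.g. by requiring ∫_0^3/2 u dx = 0).


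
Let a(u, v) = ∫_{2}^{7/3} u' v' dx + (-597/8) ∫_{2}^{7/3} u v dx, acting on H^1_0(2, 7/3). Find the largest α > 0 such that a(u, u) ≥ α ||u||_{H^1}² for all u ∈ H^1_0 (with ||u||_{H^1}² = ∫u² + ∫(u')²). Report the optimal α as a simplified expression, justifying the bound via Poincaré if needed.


α = 3*(-199 + 24*π^2)/(8*(1 + 9*π^2))

Coercivity of a(·,·) on H^1_0(2, 7/3) means a(u, u) ≥ α ||u||_{H^1}² for every u ∈ H^1_0.
The interval has length L = 1/3, and Poincaré/coercivity depend only on L. Here a(u, u) = ∫(u')² + (-597/8)·∫u².
Here c = -597/8 < 0 with |c| < (π/L)² = 9*π^2, so coercivity still holds. The condition a(u,u) ≥ α||u||_{H^1}² reads (1−α)∫(u')² ≥ (α−c)∫u². Any admissible α is ≤ 1 (rapidly oscillating u have ∫u²/∫(u')² → 0), and α = 1 would force 0 ≥ (1−c)∫u², impossible since c < 1; so 1−α > 0. By the sharp Poincaré inequality on H^1_0 of an interval of length L, ∫(u')² ≥ (π/L)²∫u² with equality for the first sine mode sin(π(x−x₀)/L) (x₀ the left endpoint), so the inequality holds for all u iff (1−α)(π/L)² ≥ α − c, i.e. α ≤ ((π/L)² + c)/((π/L)² + 1) = (1 + c(L/π)²)/(1 + (L/π)²). (Direct route, valid since c ≤ 0: Poincaré gives c∫u² ≥ c(L/π)²∫(u')², so a(u,u) ≥ (1 + c(L/π)²)∫(u')², while ||u||_{H^1}² ≤ (1 + (L/π)²)∫(u')²; dividing yields the same α.) With (π/L)² = 9*π^2 and c = -597/8, the largest admissible constant is α = ((π/L)² + c)/((π/L)² + 1).
Simplifying, α = 3*(-199 + 24*π^2)/(8*(1 + 9*π^2)).


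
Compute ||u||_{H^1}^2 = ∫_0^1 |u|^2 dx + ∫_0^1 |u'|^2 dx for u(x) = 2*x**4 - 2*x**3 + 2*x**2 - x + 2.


||u||_{H^1}^2 = 2468/315

The H^1 norm (squared) on an interval (0, L) is
  ||u||_{H^1}^2 = ∫_0^L u(x)^2 dx + ∫_0^L u'(x)^2 dx.
Compute u'(x) = 8*x**3 - 6*x**2 + 4*x - 1.
Then u(x)^2 = 4*x**8 - 8*x**7 + 12*x**6 - 12*x**5 + 16*x**4 - 12*x**3 + 9*x**2 - 4*x + 4 and u'(x)^2 = 64*x**6 - 96*x**5 + 100*x**4 - 64*x**3 + 28*x**2 - 8*x + 1.
Integrate each monomial from 0 to 1 using ∫_0^1 c·x^n dx = c·1^(n+1)/(n+1):
  ∫_0^1 u(x)^2 dx = ∫_0^1 (4*x^8 - 8*x^7 + 12*x^6 - 12*x^5 + 16*x^4 - 12*x^3 + 9*x^2 - 4*x + 4) dx. Term by term:
    ∫_0^1 4*x^8 dx = 4/9;  ∫_0^1 -8*x^7 dx = -1;  ∫_0^1 12*x^6 dx = 12/7;
    ∫_0^1 -12*x^5 dx = -2;  ∫_0^1 16*x^4 dx = 16/5;  ∫_0^1 -12*x^3 dx = -3;
    ∫_0^1 9*x^2 dx = 3;  ∫_0^1 -4*x dx = -2;  ∫_0^1 4 dx = 4.
  Sum: 4/9 − 1 + 12/7 − 2 + 16/5 − 3 + 3 − 2 + 4 = 1373/315.
  ∫_0^1 u'(x)^2 dx = ∫_0^1 (64*x^6 - 96*x^5 + 100*x^4 - 64*x^3 + 28*x^2 - 8*x + 1) dx. Term by term:
    ∫_0^1 64*x^6 dx = 64/7;  ∫_0^1 -96*x^5 dx = -16;  ∫_0^1 100*x^4 dx = 20;
    ∫_0^1 -64*x^3 dx = -16;  ∫_0^1 28*x^2 dx = 28/3;  ∫_0^1 -8*x dx = -4;
    ∫_0^1 1 dx = 1.
  Sum: 64/7 − 16 + 20 − 16 + 28/3 − 4 + 1 = 73/21.
Adding: ||u||_{H^1}^2 = 1373/315 + 73/21 = 2468/315.


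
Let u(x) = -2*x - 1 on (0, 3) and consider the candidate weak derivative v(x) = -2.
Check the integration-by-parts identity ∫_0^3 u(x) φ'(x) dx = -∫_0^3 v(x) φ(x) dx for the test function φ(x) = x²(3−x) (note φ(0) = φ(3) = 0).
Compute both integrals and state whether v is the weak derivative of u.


LHS = 27/2, RHS = 27/2. Yes, v = u' weakly.

u(x) = -2*x - 1, classical derivative u'(x) = -2.
φ(x) = x²(3−x), so φ'(x) = 3*x*(2 - x).
Note φ(0) = φ(3) = 0, so the boundary term u·φ vanishes.
LHS = ∫_0^3 u(x) φ'(x) dx = ∫_0^3 (6*x^3 - 9*x^2 - 6*x) dx. Term by term:
  ∫_0^3 6*x^3 dx = 243/2;  ∫_0^3 -9*x^2 dx = -81;  ∫_0^3 -6*x dx = -27.
Sum: 243/2 − 81 − 27 = 27/2.
So LHS = 27/2.
∫_0^3 v(x) φ(x) dx = ∫_0^3 (2*x^3 - 6*x^2) dx. Term by term:
  ∫_0^3 2*x^3 dx = 81/2;  ∫_0^3 -6*x^2 dx = -54.
Sum: 81/2 − 54 = -27/2.
So RHS = -∫_0^3 v(x) φ(x) dx = 27/2.
LHS = RHS, so the identity holds for this test φ.
Moreover u is smooth here and v(x) = u'(x) = -2 pointwise, so the identity holds for every test function. Hence v is the weak derivative of u.


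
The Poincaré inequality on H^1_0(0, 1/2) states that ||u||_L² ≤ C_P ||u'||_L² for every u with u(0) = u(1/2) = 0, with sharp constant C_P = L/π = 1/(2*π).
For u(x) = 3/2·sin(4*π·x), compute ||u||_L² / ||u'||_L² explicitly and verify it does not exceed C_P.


||u||_L² / ||u'||_L² = 1/(4*π) < C_P = 1/(2*π).

u(x) = 3/2·sin(4*π·x), so u'(x) = 6*π*cos(4*π*x).
Writing u(x) = A·sin(kπx/L) with A = 3/2 and k = 2, use ∫_0^L sin²(kπx/L) dx = L/2 and ∫_0^L cos²(kπx/L) dx = L/2.
u² = 9/4·sin²(4*π·x) and (u')² = 36*π^2·cos²(4*π·x), and each of sin², cos² integrates to L/2 = 1/4 over (0, 1/2).
∫_0^1/2 u² dx = 9/16, so ||u||_L² = 3/4.
∫_0^1/2 (u')² dx = 9*π^2, so ||u'||_L² = 3*π.
Ratio ||u||_L² / ||u'||_L² = 1/(4*π).
Sharp Poincaré constant on H^1_0(0, 1/2) is C_P = L/π = 1/(2*π), achieved by sin(2*π·x).
This is the k = 2 harmonic; the ratio L/(kπ) is strictly less than C_P = L/π, consistent with the sharp inequality ||u||_L² ≤ C_P ||u'||_L².


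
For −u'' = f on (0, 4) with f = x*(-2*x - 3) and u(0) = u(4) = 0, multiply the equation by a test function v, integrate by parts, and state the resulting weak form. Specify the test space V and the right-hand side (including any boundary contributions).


V = H^1_0(0, 4) (so v(0) = v(4) = 0); weak form: ∫_0^4 u'v' dx = ∫_0^4 (x*(-2*x - 3)) v dx for all v ∈ V.

Multiply both sides by a test function v and integrate from 0 to 4:
  ∫_0^4 −u''(x) v(x) dx = ∫_0^4 f(x) v(x) dx.
Integrate the LHS by parts once:
  ∫_0^4 −u'' v dx = −[u'(x) v(x)]_0^4 + ∫_0^4 u'(x) v'(x) dx.
Thus ∫_0^4 u'(x) v'(x) dx = ∫_0^4 f(x) v(x) dx + [u'(x) v(x)]_0^4.
Choose V so that boundary terms are either known or forced to vanish.
u is Dirichlet: u(0) = u(4) = 0. Let V = H^1_0(0, 4); then v(0) = v(4) = 0, and [u' v]_0^4 = 0.
Weak formulation: find u (satisfying any essential BC) such that ∫_0^4 u'(x) v'(x) dx = ∫_0^4 f v dx for all v ∈ V.
Substituting f(x) = x*(-2*x - 3), the right-hand side is ∫_0^4 (x*(-2*x - 3)) v dx.
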